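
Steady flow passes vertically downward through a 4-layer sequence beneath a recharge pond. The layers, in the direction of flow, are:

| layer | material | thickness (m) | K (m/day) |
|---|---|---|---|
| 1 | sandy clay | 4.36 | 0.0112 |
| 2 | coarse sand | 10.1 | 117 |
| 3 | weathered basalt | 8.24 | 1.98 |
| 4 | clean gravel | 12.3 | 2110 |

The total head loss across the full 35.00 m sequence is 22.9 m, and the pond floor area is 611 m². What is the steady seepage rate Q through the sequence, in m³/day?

Flow is perpendicular to layering, so the layers act in series and the equivalent K is the thickness-weighted harmonic mean.
Total thickness L = 4.36 + 10.1 + 8.24 + 12.3 = 35.00 m.
Σ(b_i/K_i) = 4.36/0.0112 + 10.1/117 + 8.24/1.98 + 12.3/2110 = 393.5 d.
K_eq = L / Σ(b_i/K_i) = 35.00 / 393.5 = 0.08894 m/day.
Q = K_eq · A · (Δh/L) = 0.08894 × 611 × (22.9/35.00) = 35.55 m³/day.

35.6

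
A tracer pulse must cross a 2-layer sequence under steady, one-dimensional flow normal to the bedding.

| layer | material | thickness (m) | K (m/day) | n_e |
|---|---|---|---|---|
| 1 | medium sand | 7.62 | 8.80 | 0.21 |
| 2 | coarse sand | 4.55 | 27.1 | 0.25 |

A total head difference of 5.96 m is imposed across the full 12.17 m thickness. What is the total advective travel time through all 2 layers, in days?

With flow normal to the layers, continuity requires the same specific discharge q through every layer.
Σ(b_i/K_i) = 7.62/8.80 + 4.55/27.1 = 1.034 d.
q = Δh / Σ(b_i/K_i) = 5.96 / 1.034 = 5.765 m/day.
In each layer the seepage velocity is v_i = q/n_i, so the layer transit time is t_i = b_i·n_i / q:
  layer 1 (medium sand): t_1 = 7.62 × 0.21 / 5.765 = 0.2776 d
  layer 2 (coarse sand): t_2 = 4.55 × 0.25 / 5.765 = 0.1973 d
Total t = Σ t_i = 0.4749 days.

0.475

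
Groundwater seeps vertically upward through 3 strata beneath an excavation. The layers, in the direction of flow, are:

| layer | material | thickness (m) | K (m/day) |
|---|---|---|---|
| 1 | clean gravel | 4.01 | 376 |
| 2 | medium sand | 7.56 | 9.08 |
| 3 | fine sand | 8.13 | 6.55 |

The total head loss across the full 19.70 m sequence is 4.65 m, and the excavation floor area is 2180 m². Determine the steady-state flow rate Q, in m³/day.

Flow is perpendicular to layering, so the layers act in series and the equivalent K is the thickness-weighted harmonic mean.
Total thickness L = 4.01 + 7.56 + 8.13 = 19.70 m.
Σ(b_i/K_i) = 4.01/376 + 7.56/9.08 + 8.13/6.55 = 2.084 d.
K_eq = L / Σ(b_i/K_i) = 19.70 / 2.084 = 9.451 m/day.
Q = K_eq · A · (Δh/L) = 9.451 × 2180 × (4.65/19.70) = 4863 m³/day.

4860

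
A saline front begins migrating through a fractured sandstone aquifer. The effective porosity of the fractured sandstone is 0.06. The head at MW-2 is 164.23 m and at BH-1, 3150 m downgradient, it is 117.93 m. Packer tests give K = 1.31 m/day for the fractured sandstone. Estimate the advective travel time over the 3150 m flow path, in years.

Hydraulic gradient i = (164.23 − 117.93) / 3150 = 46.3 / 3150 = 0.01470.
Darcy flux q = K · i = 1.310 × 0.01470 = 0.01925 m/day.
Seepage velocity v = q / n_e = 0.01925 / 0.06 = 0.3209 m/day.
Travel time t = L / v = 3150 / 0.3209 = 9816 days = 26.87 years.

26.9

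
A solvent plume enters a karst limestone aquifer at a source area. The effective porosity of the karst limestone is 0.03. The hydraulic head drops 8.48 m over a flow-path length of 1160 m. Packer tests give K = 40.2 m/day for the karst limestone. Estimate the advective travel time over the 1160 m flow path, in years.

Hydraulic gradient i = Δh / L = 8.48 / 1160 = 0.007310.
Darcy flux q = K · i = 40.20 × 0.007310 = 0.2939 m/day.
Seepage velocity v = q / n_e = 0.2939 / 0.03 = 9.796 m/day.
Travel time t = L / v = 1160 / 9.796 = 118.4 days = 0.3242 years.

0.324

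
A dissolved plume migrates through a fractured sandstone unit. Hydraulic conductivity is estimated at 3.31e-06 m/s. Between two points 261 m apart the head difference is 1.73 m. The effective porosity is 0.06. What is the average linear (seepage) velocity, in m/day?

0.0316

Convert K: 3.31e-06 m/s × 86400 = 0.2860 m/day.
Hydraulic gradient i = Δh / L = 1.73 / 261 = 0.006628.
Darcy flux q = K · i = 0.2860 × 0.006628 = 0.001896 m/day.
Seepage velocity v = q / n_e = 0.001896 / 0.06 = 0.03159 m/day.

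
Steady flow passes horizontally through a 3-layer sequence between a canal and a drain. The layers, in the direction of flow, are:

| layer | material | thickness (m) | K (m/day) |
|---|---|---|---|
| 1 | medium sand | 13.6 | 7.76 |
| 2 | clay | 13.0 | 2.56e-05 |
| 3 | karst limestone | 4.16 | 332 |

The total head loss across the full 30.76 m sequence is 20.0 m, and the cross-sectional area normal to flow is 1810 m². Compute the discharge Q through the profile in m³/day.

0.0713

Flow is perpendicular to layering, so the layers act in series and the equivalent K is the thickness-weighted harmonic mean.
Total thickness L = 13.6 + 13.0 + 4.16 = 30.76 m.
Σ(b_i/K_i) = 13.6/7.76 + 13.0/2.56e-05 + 4.16/332 = 5.078e+05 d.
K_eq = L / Σ(b_i/K_i) = 30.76 / 5.078e+05 = 6.057e-05 m/day.
Q = K_eq · A · (Δh/L) = 6.057e-05 × 1810 × (20.0/30.76) = 0.07129 m³/day.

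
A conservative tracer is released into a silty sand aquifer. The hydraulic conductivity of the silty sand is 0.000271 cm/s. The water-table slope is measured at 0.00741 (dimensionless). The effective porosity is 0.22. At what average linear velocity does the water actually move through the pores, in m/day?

Convert K: 0.000271 cm/s × 864 = 0.2341 m/day.
Hydraulic gradient i = 0.00741.
Darcy flux q = K · i = 0.2341 × 0.007410 = 0.001735 m/day.
Seepage velocity v = q / n_e = 0.001735 / 0.22 = 0.007886 m/day.

0.00789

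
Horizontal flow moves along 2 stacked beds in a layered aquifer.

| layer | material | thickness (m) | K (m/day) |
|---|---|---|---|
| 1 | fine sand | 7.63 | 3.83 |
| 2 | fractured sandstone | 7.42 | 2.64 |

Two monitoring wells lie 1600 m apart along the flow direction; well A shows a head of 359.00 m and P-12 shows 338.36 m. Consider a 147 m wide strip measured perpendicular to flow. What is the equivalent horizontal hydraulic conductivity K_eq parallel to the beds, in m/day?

3.24

Flow is parallel to layering, so each bed carries its own Darcy discharge and the transmissivities add.
Σ(K_i·b_i) = 3.83×7.63 + 2.64×7.42 = 48.81 m²/day.
Total thickness b = 15.05 m, so K_eq = Σ(K_i·b_i)/b = 3.243 m/day.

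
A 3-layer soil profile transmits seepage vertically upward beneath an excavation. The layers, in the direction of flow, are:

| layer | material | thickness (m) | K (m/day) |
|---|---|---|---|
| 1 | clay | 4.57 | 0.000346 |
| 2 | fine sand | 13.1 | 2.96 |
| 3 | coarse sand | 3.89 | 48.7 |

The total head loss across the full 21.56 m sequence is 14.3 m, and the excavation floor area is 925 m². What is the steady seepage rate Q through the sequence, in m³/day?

1.00

Flow is perpendicular to layering, so the layers act in series and the equivalent K is the thickness-weighted harmonic mean.
Total thickness L = 4.57 + 13.1 + 3.89 = 21.56 m.
Σ(b_i/K_i) = 4.57/0.000346 + 13.1/2.96 + 3.89/48.7 = 13213 d.
K_eq = L / Σ(b_i/K_i) = 21.56 / 13213 = 0.001632 m/day.
Q = K_eq · A · (Δh/L) = 0.001632 × 925 × (14.3/21.56) = 1.001 m³/day.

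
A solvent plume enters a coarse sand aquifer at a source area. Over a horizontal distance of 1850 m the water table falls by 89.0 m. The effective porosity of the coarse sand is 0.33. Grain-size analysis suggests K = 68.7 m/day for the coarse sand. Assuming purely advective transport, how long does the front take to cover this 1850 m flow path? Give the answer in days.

185

Hydraulic gradient i = Δh / L = 89.0 / 1850 = 0.04811.
Darcy flux q = K · i = 68.70 × 0.04811 = 3.305 m/day.
Seepage velocity v = q / n_e = 3.305 / 0.33 = 10.02 m/day.
Travel time t = L / v = 1850 / 10.02 = 184.7 days.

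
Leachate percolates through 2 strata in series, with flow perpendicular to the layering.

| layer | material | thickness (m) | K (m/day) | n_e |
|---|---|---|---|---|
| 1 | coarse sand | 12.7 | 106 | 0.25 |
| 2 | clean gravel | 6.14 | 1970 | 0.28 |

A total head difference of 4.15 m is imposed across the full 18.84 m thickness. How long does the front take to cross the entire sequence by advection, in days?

0.145

With flow normal to the layers, continuity requires the same specific discharge q through every layer.
Σ(b_i/K_i) = 12.7/106 + 6.14/1970 = 0.1229 d.
q = Δh / Σ(b_i/K_i) = 4.15 / 0.1229 = 33.76 m/day.
In each layer the seepage velocity is v_i = q/n_i, so the layer transit time is t_i = b_i·n_i / q:
  layer 1 (coarse sand): t_1 = 12.7 × 0.25 / 33.76 = 0.09405 d
  layer 2 (clean gravel): t_2 = 6.14 × 0.28 / 33.76 = 0.05092 d
Total t = Σ t_i = 0.1450 days.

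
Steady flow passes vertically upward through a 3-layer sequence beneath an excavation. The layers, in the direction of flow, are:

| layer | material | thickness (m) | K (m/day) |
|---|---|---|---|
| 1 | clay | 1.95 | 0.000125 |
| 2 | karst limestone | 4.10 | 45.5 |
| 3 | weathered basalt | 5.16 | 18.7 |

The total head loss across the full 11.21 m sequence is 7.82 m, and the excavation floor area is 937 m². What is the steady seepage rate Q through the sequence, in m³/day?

Flow is perpendicular to layering, so the layers act in series and the equivalent K is the thickness-weighted harmonic mean.
Total thickness L = 1.95 + 4.10 + 5.16 = 11.21 m.
Σ(b_i/K_i) = 1.95/0.000125 + 4.10/45.5 + 5.16/18.7 = 15600 d.
K_eq = L / Σ(b_i/K_i) = 11.21 / 15600 = 0.0007186 m/day.
Q = K_eq · A · (Δh/L) = 0.0007186 × 937 × (7.82/11.21) = 0.4697 m³/day.

0.470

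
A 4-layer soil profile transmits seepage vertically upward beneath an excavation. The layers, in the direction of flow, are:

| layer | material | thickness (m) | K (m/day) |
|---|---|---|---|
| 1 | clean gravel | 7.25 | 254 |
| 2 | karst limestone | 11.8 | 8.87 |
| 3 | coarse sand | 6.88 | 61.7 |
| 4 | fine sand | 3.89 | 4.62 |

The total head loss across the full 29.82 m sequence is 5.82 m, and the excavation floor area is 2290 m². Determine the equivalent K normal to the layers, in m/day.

12.9

Flow is perpendicular to layering, so the layers act in series and the equivalent K is the thickness-weighted harmonic mean.
Total thickness L = 7.25 + 11.8 + 6.88 + 3.89 = 29.82 m.
Σ(b_i/K_i) = 7.25/254 + 11.8/8.87 + 6.88/61.7 + 3.89/4.62 = 2.312 d.
K_eq = L / Σ(b_i/K_i) = 29.82 / 2.312 = 12.90 m/day.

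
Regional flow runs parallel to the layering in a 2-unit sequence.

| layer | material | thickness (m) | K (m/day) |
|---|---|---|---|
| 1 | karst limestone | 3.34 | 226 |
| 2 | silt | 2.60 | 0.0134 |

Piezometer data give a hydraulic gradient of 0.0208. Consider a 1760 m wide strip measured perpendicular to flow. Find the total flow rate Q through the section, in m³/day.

Flow is parallel to layering, so each bed carries its own Darcy discharge and the transmissivities add.
Σ(K_i·b_i) = 226×3.34 + 0.0134×2.60 = 754.9 m²/day.
Hydraulic gradient i = 0.0208.
Q = Σ(K_i·b_i) · W · i = 754.9 × 1760 × 0.02080 = 27634 m³/day.

27600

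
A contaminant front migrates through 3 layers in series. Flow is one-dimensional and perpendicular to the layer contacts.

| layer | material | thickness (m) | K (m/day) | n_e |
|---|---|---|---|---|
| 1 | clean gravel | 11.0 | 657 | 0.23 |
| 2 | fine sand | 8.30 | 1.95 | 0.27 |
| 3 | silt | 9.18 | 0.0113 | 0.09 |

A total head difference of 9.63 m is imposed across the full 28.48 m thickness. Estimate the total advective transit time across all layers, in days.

475

With flow normal to the layers, continuity requires the same specific discharge q through every layer.
Σ(b_i/K_i) = 11.0/657 + 8.30/1.95 + 9.18/0.0113 = 816.7 d.
q = Δh / Σ(b_i/K_i) = 9.63 / 816.7 = 0.01179 m/day.
In each layer the seepage velocity is v_i = q/n_i, so the layer transit time is t_i = b_i·n_i / q:
  layer 1 (clean gravel): t_1 = 11.0 × 0.23 / 0.01179 = 214.6 d
  layer 2 (fine sand): t_2 = 8.30 × 0.27 / 0.01179 = 190.0 d
  layer 3 (silt): t_3 = 9.18 × 0.09 / 0.01179 = 70.07 d
Total t = Σ t_i = 474.7 days.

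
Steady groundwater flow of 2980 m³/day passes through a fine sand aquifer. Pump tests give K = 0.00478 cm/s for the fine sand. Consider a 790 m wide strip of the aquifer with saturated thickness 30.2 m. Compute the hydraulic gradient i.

0.0302

Convert K: 0.00478 cm/s × 864 = 4.130 m/day.
Cross-sectional area A = 790 × 30.2 = 23858 m².
From Q = K·A·i, i = Q / (K·A) = 2980 / (4.130 × 23858) = 0.03024.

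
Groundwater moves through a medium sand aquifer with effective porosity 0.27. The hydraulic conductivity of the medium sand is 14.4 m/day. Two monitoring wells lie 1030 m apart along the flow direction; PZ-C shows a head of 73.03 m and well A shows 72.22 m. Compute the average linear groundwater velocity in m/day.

0.0419

Hydraulic gradient i = (73.03 − 72.22) / 1030 = 0.81 / 1030 = 0.0007864.
Darcy flux q = K · i = 14.40 × 0.0007864 = 0.01132 m/day.
Seepage velocity v = q / n_e = 0.01132 / 0.27 = 0.04194 m/day.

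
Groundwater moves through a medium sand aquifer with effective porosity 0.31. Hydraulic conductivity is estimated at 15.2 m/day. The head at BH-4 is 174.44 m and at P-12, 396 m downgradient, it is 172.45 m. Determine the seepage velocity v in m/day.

Hydraulic gradient i = (174.44 − 172.45) / 396 = 1.99 / 396 = 0.005025.
Darcy flux q = K · i = 15.20 × 0.005025 = 0.07638 m/day.
Seepage velocity v = q / n_e = 0.07638 / 0.31 = 0.2464 m/day.

0.246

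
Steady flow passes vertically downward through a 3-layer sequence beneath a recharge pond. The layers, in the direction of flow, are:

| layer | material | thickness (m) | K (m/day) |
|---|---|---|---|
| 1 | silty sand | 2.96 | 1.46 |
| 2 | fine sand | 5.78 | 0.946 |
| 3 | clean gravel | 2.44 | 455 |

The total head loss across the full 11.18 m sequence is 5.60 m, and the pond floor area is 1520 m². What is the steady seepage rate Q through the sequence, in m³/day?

Flow is perpendicular to layering, so the layers act in series and the equivalent K is the thickness-weighted harmonic mean.
Total thickness L = 2.96 + 5.78 + 2.44 = 11.18 m.
Σ(b_i/K_i) = 2.96/1.46 + 5.78/0.946 + 2.44/455 = 8.143 d.
K_eq = L / Σ(b_i/K_i) = 11.18 / 8.143 = 1.373 m/day.
Q = K_eq · A · (Δh/L) = 1.373 × 1520 × (5.60/11.18) = 1045 m³/day.

1050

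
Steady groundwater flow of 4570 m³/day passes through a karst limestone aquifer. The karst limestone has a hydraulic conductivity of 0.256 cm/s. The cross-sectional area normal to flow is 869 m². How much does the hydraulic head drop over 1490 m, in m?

Convert K: 0.256 cm/s × 864 = 221.2 m/day.
From Q = K·A·i, i = Q / (K·A) = 4570 / (221.2 × 869.0) = 0.02378.
Head loss Δh = i · L = 0.02378 × 1490 = 35.43 m.

35.4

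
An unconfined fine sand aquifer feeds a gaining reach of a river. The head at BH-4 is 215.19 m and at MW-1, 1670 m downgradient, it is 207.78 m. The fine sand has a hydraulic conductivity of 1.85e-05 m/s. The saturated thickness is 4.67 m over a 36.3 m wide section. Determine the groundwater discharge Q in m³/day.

Convert K: 1.85e-05 m/s × 86400 = 1.598 m/day.
Cross-sectional area A = 36.3 × 4.67 = 169.5 m².
Hydraulic gradient i = (215.19 − 207.78) / 1670 = 7.41 / 1670 = 0.004437.
Darcy's law: Q = K · A · i = 1.598 × 169.5 × 0.004437 = 1.202 m³/day.

1.20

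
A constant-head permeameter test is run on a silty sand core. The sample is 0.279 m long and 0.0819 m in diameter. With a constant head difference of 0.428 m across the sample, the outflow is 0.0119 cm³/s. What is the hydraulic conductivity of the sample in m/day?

Cross-sectional area A = π·(d/2)² = π × (0.0819/2)² = 0.005268 m².
Convert discharge: 0.0119 cm³/s = 1.190e-08 m³/s.
Darcy's law rearranged: K = Q·L / (A·Δh) = 1.190e-08 × 0.279 / (0.005268 × 0.428) = 1.472e-06 m/s = 0.1272 m/day.

0.127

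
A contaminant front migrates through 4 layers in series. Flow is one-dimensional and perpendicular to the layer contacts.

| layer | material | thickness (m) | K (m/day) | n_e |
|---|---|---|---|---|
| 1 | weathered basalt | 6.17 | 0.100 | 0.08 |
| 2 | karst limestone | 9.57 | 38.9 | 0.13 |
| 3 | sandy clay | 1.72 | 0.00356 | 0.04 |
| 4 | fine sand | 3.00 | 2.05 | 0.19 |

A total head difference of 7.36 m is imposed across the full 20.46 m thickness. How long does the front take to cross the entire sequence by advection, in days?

With flow normal to the layers, continuity requires the same specific discharge q through every layer.
Σ(b_i/K_i) = 6.17/0.100 + 9.57/38.9 + 1.72/0.00356 + 3.00/2.05 = 546.6 d.
q = Δh / Σ(b_i/K_i) = 7.36 / 546.6 = 0.01347 m/day.
In each layer the seepage velocity is v_i = q/n_i, so the layer transit time is t_i = b_i·n_i / q:
  layer 1 (weathered basalt): t_1 = 6.17 × 0.08 / 0.01347 = 36.65 d
  layer 2 (karst limestone): t_2 = 9.57 × 0.13 / 0.01347 = 92.39 d
  layer 3 (sandy clay): t_3 = 1.72 × 0.04 / 0.01347 = 5.109 d
  layer 4 (fine sand): t_4 = 3.00 × 0.19 / 0.01347 = 42.33 d
Total t = Σ t_i = 176.5 days.

176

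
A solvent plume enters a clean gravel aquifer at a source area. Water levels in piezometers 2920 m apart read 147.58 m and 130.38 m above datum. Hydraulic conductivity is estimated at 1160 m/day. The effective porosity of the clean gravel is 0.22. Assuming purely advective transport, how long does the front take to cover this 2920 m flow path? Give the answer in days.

Hydraulic gradient i = (147.58 − 130.38) / 2920 = 17.2 / 2920 = 0.005890.
Darcy flux q = K · i = 1160 × 0.005890 = 6.833 m/day.
Seepage velocity v = q / n_e = 6.833 / 0.22 = 31.06 m/day.
Travel time t = L / v = 2920 / 31.06 = 94.02 days.

94.0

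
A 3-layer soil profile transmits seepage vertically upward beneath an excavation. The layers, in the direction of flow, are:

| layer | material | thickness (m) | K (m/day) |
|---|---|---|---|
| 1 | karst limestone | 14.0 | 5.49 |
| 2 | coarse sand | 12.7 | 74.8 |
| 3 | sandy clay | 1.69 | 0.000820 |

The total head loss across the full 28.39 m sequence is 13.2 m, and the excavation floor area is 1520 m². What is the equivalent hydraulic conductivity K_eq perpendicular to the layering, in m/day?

Flow is perpendicular to layering, so the layers act in series and the equivalent K is the thickness-weighted harmonic mean.
Total thickness L = 14.0 + 12.7 + 1.69 = 28.39 m.
Σ(b_i/K_i) = 14.0/5.49 + 12.7/74.8 + 1.69/0.000820 = 2064 d.
K_eq = L / Σ(b_i/K_i) = 28.39 / 2064 = 0.01376 m/day.

0.0138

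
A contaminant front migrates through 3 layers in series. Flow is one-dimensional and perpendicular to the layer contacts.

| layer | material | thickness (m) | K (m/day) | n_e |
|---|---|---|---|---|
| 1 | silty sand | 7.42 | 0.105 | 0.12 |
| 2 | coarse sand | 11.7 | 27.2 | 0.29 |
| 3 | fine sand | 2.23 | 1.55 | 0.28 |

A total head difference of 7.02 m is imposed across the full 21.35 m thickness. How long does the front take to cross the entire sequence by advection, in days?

With flow normal to the layers, continuity requires the same specific discharge q through every layer.
Σ(b_i/K_i) = 7.42/0.105 + 11.7/27.2 + 2.23/1.55 = 72.54 d.
q = Δh / Σ(b_i/K_i) = 7.02 / 72.54 = 0.09678 m/day.
In each layer the seepage velocity is v_i = q/n_i, so the layer transit time is t_i = b_i·n_i / q:
  layer 1 (silty sand): t_1 = 7.42 × 0.12 / 0.09678 = 9.200 d
  layer 2 (coarse sand): t_2 = 11.7 × 0.29 / 0.09678 = 35.06 d
  layer 3 (fine sand): t_3 = 2.23 × 0.28 / 0.09678 = 6.452 d
Total t = Σ t_i = 50.71 days.

50.7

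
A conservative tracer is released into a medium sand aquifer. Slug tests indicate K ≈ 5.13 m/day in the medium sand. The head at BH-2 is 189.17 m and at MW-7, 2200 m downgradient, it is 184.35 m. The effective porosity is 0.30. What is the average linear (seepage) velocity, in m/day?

0.0375

Hydraulic gradient i = (189.17 − 184.35) / 2200 = 4.82 / 2200 = 0.002191.
Darcy flux q = K · i = 5.130 × 0.002191 = 0.01124 m/day.
Seepage velocity v = q / n_e = 0.01124 / 0.30 = 0.03746 m/day.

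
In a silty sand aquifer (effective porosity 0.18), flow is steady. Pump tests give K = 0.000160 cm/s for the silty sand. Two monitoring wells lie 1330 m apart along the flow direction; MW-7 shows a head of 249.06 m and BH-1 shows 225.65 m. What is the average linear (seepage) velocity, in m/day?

Convert K: 0.000160 cm/s × 864 = 0.1382 m/day.
Hydraulic gradient i = (249.06 − 225.65) / 1330 = 23.41 / 1330 = 0.01760.
Darcy flux q = K · i = 0.1382 × 0.01760 = 0.002433 m/day.
Seepage velocity v = q / n_e = 0.002433 / 0.18 = 0.01352 m/day.

0.0135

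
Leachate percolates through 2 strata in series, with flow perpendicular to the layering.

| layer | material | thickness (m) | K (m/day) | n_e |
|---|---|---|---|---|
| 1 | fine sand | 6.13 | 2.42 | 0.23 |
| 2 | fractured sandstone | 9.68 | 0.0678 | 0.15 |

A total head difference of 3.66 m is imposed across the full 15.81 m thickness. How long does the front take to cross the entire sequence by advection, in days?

114

With flow normal to the layers, continuity requires the same specific discharge q through every layer.
Σ(b_i/K_i) = 6.13/2.42 + 9.68/0.0678 = 145.3 d.
q = Δh / Σ(b_i/K_i) = 3.66 / 145.3 = 0.02519 m/day.
In each layer the seepage velocity is v_i = q/n_i, so the layer transit time is t_i = b_i·n_i / q:
  layer 1 (fine sand): t_1 = 6.13 × 0.23 / 0.02519 = 55.97 d
  layer 2 (fractured sandstone): t_2 = 9.68 × 0.15 / 0.02519 = 57.65 d
Total t = Σ t_i = 113.6 days.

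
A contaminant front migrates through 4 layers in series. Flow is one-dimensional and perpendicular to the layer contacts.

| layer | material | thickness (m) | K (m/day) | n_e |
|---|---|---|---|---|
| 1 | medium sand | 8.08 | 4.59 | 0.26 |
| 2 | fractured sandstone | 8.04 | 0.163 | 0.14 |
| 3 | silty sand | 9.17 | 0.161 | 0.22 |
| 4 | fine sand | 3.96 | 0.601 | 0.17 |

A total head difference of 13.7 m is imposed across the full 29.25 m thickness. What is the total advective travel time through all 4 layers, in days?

49.5

With flow normal to the layers, continuity requires the same specific discharge q through every layer.
Σ(b_i/K_i) = 8.08/4.59 + 8.04/0.163 + 9.17/0.161 + 3.96/0.601 = 114.6 d.
q = Δh / Σ(b_i/K_i) = 13.7 / 114.6 = 0.1195 m/day.
In each layer the seepage velocity is v_i = q/n_i, so the layer transit time is t_i = b_i·n_i / q:
  layer 1 (medium sand): t_1 = 8.08 × 0.26 / 0.1195 = 17.58 d
  layer 2 (fractured sandstone): t_2 = 8.04 × 0.14 / 0.1195 = 9.418 d
  layer 3 (silty sand): t_3 = 9.17 × 0.22 / 0.1195 = 16.88 d
  layer 4 (fine sand): t_4 = 3.96 × 0.17 / 0.1195 = 5.633 d
Total t = Σ t_i = 49.51 days.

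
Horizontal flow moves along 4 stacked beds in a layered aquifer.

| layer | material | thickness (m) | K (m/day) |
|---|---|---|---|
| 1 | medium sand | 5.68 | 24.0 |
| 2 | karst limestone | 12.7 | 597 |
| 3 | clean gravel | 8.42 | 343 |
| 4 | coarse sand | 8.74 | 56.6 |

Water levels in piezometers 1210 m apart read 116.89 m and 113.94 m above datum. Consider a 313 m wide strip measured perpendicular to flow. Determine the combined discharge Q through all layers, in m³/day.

Flow is parallel to layering, so each bed carries its own Darcy discharge and the transmissivities add.
Σ(K_i·b_i) = 24.0×5.68 + 597×12.7 + 343×8.42 + 56.6×8.74 = 11101 m²/day.
Hydraulic gradient i = (116.89 − 113.94) / 1210 = 2.95 / 1210 = 0.002438.
Q = Σ(K_i·b_i) · W · i = 11101 × 313 × 0.002438 = 8471 m³/day.

8470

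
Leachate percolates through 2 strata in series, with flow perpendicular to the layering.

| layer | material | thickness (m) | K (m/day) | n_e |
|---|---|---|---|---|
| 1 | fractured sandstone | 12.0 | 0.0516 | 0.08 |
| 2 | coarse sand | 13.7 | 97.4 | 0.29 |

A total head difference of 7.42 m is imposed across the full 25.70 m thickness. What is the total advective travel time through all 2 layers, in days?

With flow normal to the layers, continuity requires the same specific discharge q through every layer.
Σ(b_i/K_i) = 12.0/0.0516 + 13.7/97.4 = 232.7 d.
q = Δh / Σ(b_i/K_i) = 7.42 / 232.7 = 0.03189 m/day.
In each layer the seepage velocity is v_i = q/n_i, so the layer transit time is t_i = b_i·n_i / q:
  layer 1 (fractured sandstone): t_1 = 12.0 × 0.08 / 0.03189 = 30.11 d
  layer 2 (coarse sand): t_2 = 13.7 × 0.29 / 0.03189 = 124.6 d
Total t = Σ t_i = 154.7 days.

155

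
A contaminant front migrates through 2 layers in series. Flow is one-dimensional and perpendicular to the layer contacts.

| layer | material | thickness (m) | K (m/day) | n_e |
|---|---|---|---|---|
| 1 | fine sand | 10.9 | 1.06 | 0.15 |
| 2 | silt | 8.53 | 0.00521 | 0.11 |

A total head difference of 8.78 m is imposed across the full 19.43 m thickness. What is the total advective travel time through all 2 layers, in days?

483

With flow normal to the layers, continuity requires the same specific discharge q through every layer.
Σ(b_i/K_i) = 10.9/1.06 + 8.53/0.00521 = 1648 d.
q = Δh / Σ(b_i/K_i) = 8.78 / 1648 = 0.005329 m/day.
In each layer the seepage velocity is v_i = q/n_i, so the layer transit time is t_i = b_i·n_i / q:
  layer 1 (fine sand): t_1 = 10.9 × 0.15 / 0.005329 = 306.8 d
  layer 2 (silt): t_2 = 8.53 × 0.11 / 0.005329 = 176.1 d
Total t = Σ t_i = 482.9 days.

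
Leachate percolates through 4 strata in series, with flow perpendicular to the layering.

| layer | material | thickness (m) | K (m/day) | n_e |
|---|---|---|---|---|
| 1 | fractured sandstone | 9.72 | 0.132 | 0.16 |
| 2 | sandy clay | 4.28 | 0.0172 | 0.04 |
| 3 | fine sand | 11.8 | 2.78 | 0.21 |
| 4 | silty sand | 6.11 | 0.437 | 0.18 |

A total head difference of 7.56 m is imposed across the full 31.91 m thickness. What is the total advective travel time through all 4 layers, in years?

0.654

With flow normal to the layers, continuity requires the same specific discharge q through every layer.
Σ(b_i/K_i) = 9.72/0.132 + 4.28/0.0172 + 11.8/2.78 + 6.11/0.437 = 340.7 d.
q = Δh / Σ(b_i/K_i) = 7.56 / 340.7 = 0.02219 m/day.
In each layer the seepage velocity is v_i = q/n_i, so the layer transit time is t_i = b_i·n_i / q:
  layer 1 (fractured sandstone): t_1 = 9.72 × 0.16 / 0.02219 = 70.09 d
  layer 2 (sandy clay): t_2 = 4.28 × 0.04 / 0.02219 = 7.715 d
  layer 3 (fine sand): t_3 = 11.8 × 0.21 / 0.02219 = 111.7 d
  layer 4 (silty sand): t_4 = 6.11 × 0.18 / 0.02219 = 49.56 d
Total t = Σ t_i = 239.0 days = 0.6545 years.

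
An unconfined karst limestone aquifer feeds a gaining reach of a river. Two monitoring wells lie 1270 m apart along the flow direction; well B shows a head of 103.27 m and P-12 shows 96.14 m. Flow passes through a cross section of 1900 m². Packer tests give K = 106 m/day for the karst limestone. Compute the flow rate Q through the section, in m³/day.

Hydraulic gradient i = (103.27 − 96.14) / 1270 = 7.13 / 1270 = 0.005614.
Darcy's law: Q = K · A · i = 106.0 × 1900 × 0.005614 = 1131 m³/day.

1130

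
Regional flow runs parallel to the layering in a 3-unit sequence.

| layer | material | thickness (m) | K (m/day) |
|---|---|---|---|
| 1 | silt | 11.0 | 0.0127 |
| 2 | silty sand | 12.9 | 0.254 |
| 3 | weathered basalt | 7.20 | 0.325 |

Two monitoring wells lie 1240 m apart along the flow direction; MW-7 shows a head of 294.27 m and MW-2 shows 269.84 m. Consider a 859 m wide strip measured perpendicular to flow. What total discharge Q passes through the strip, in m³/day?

97.4

Flow is parallel to layering, so each bed carries its own Darcy discharge and the transmissivities add.
Σ(K_i·b_i) = 0.0127×11.0 + 0.254×12.9 + 0.325×7.20 = 5.756 m²/day.
Hydraulic gradient i = (294.27 − 269.84) / 1240 = 24.43 / 1240 = 0.01970.
Q = Σ(K_i·b_i) · W · i = 5.756 × 859 × 0.01970 = 97.42 m³/day.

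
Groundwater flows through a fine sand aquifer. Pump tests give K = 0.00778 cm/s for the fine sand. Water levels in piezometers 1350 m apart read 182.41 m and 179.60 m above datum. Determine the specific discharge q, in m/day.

Convert K: 0.00778 cm/s × 864 = 6.722 m/day.
Hydraulic gradient i = (182.41 − 179.60) / 1350 = 2.81 / 1350 = 0.002081.
Specific discharge q = K · i = 6.722 × 0.002081 = 0.01399 m/day.

0.0140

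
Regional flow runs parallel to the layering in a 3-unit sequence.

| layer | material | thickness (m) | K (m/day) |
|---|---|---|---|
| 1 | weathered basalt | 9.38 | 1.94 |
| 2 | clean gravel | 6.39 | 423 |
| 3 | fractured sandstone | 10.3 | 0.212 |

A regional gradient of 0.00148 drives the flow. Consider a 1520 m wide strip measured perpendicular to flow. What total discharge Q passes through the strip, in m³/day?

Flow is parallel to layering, so each bed carries its own Darcy discharge and the transmissivities add.
Σ(K_i·b_i) = 1.94×9.38 + 423×6.39 + 0.212×10.3 = 2723 m²/day.
Hydraulic gradient i = 0.00148.
Q = Σ(K_i·b_i) · W · i = 2723 × 1520 × 0.001480 = 6126 m³/day.

6130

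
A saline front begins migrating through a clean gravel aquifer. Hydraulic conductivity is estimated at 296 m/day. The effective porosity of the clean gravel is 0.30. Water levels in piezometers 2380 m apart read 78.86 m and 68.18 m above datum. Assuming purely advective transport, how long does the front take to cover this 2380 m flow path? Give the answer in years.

1.47

Hydraulic gradient i = (78.86 − 68.18) / 2380 = 10.68 / 2380 = 0.004487.
Darcy flux q = K · i = 296.0 × 0.004487 = 1.328 m/day.
Seepage velocity v = q / n_e = 1.328 / 0.30 = 4.428 m/day.
Travel time t = L / v = 2380 / 4.428 = 537.5 days = 1.472 years.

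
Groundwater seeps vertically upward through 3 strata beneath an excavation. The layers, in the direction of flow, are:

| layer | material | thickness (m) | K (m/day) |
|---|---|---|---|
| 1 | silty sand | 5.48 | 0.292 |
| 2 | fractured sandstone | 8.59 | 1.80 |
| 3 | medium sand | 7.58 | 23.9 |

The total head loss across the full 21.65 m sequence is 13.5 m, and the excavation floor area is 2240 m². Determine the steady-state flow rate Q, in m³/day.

1270

Flow is perpendicular to layering, so the layers act in series and the equivalent K is the thickness-weighted harmonic mean.
Total thickness L = 5.48 + 8.59 + 7.58 = 21.65 m.
Σ(b_i/K_i) = 5.48/0.292 + 8.59/1.80 + 7.58/23.9 = 23.86 d.
K_eq = L / Σ(b_i/K_i) = 21.65 / 23.86 = 0.9075 m/day.
Q = K_eq · A · (Δh/L) = 0.9075 × 2240 × (13.5/21.65) = 1268 m³/day.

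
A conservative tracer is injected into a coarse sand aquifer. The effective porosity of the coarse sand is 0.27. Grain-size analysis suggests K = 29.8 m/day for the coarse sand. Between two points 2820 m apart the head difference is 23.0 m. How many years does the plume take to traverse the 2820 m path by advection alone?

8.58

Hydraulic gradient i = Δh / L = 23.0 / 2820 = 0.008156.
Darcy flux q = K · i = 29.80 × 0.008156 = 0.2430 m/day.
Seepage velocity v = q / n_e = 0.2430 / 0.27 = 0.9002 m/day.
Travel time t = L / v = 2820 / 0.9002 = 3133 days = 8.577 years.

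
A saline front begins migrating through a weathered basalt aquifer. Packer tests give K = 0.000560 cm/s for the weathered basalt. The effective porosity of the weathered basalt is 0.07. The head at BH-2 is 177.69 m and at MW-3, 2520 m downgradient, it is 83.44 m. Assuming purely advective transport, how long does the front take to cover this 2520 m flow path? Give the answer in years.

Convert K: 0.000560 cm/s × 864 = 0.4838 m/day.
Hydraulic gradient i = (177.69 − 83.44) / 2520 = 94.25 / 2520 = 0.03740.
Darcy flux q = K · i = 0.4838 × 0.03740 = 0.01810 m/day.
Seepage velocity v = q / n_e = 0.01810 / 0.07 = 0.2585 m/day.
Travel time t = L / v = 2520 / 0.2585 = 9748 days = 26.69 years.

26.7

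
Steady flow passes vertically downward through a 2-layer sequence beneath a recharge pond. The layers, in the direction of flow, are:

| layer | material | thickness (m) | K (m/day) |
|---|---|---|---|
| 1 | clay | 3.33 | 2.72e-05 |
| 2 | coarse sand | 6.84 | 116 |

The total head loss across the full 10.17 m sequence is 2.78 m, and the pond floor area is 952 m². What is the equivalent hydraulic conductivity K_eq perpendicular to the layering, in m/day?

8.31e-05

Flow is perpendicular to layering, so the layers act in series and the equivalent K is the thickness-weighted harmonic mean.
Total thickness L = 3.33 + 6.84 = 10.17 m.
Σ(b_i/K_i) = 3.33/2.72e-05 + 6.84/116 = 1.224e+05 d.
K_eq = L / Σ(b_i/K_i) = 10.17 / 1.224e+05 = 8.307e-05 m/day.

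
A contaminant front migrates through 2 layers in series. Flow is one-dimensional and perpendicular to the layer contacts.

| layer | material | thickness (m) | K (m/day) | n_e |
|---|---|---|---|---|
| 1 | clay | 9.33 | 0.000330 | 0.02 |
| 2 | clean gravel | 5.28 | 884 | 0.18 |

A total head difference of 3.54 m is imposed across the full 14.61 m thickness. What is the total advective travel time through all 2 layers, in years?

24.9

With flow normal to the layers, continuity requires the same specific discharge q through every layer.
Σ(b_i/K_i) = 9.33/0.000330 + 5.28/884 = 28273 d.
q = Δh / Σ(b_i/K_i) = 3.54 / 28273 = 0.0001252 m/day.
In each layer the seepage velocity is v_i = q/n_i, so the layer transit time is t_i = b_i·n_i / q:
  layer 1 (clay): t_1 = 9.33 × 0.02 / 0.0001252 = 1490 d
  layer 2 (clean gravel): t_2 = 5.28 × 0.18 / 0.0001252 = 7591 d
Total t = Σ t_i = 9081 days = 24.86 years.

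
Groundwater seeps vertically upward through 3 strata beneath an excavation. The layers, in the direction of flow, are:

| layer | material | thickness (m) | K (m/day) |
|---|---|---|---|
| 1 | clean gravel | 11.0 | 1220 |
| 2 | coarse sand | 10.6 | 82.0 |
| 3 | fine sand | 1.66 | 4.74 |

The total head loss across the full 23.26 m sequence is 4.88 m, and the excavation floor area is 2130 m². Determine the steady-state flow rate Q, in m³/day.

21300

Flow is perpendicular to layering, so the layers act in series and the equivalent K is the thickness-weighted harmonic mean.
Total thickness L = 11.0 + 10.6 + 1.66 = 23.26 m.
Σ(b_i/K_i) = 11.0/1220 + 10.6/82.0 + 1.66/4.74 = 0.4885 d.
K_eq = L / Σ(b_i/K_i) = 23.26 / 0.4885 = 47.62 m/day.
Q = K_eq · A · (Δh/L) = 47.62 × 2130 × (4.88/23.26) = 21278 m³/day.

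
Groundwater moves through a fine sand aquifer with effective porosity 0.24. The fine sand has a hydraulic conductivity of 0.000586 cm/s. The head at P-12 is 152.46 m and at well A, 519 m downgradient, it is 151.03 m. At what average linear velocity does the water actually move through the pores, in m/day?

0.00581

Convert K: 0.000586 cm/s × 864 = 0.5063 m/day.
Hydraulic gradient i = (152.46 − 151.03) / 519 = 1.43 / 519 = 0.002755.
Darcy flux q = K · i = 0.5063 × 0.002755 = 0.001395 m/day.
Seepage velocity v = q / n_e = 0.001395 / 0.24 = 0.005813 m/day.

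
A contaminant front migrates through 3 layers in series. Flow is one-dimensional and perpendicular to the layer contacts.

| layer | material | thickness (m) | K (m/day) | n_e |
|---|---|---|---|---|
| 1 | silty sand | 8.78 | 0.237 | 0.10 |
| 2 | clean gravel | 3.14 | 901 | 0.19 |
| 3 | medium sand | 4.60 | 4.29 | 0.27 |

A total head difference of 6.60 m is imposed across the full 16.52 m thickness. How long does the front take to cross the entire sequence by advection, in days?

15.7

With flow normal to the layers, continuity requires the same specific discharge q through every layer.
Σ(b_i/K_i) = 8.78/0.237 + 3.14/901 + 4.60/4.29 = 38.12 d.
q = Δh / Σ(b_i/K_i) = 6.60 / 38.12 = 0.1731 m/day.
In each layer the seepage velocity is v_i = q/n_i, so the layer transit time is t_i = b_i·n_i / q:
  layer 1 (silty sand): t_1 = 8.78 × 0.10 / 0.1731 = 5.071 d
  layer 2 (clean gravel): t_2 = 3.14 × 0.19 / 0.1731 = 3.446 d
  layer 3 (medium sand): t_3 = 4.60 × 0.27 / 0.1731 = 7.174 d
Total t = Σ t_i = 15.69 days.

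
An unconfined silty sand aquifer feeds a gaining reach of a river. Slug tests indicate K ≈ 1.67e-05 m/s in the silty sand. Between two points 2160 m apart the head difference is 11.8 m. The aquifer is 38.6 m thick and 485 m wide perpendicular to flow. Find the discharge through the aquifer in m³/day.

148

Convert K: 1.67e-05 m/s × 86400 = 1.443 m/day.
Cross-sectional area A = 485 × 38.6 = 18721 m².
Hydraulic gradient i = Δh / L = 11.8 / 2160 = 0.005463.
Darcy's law: Q = K · A · i = 1.443 × 18721 × 0.005463 = 147.6 m³/day.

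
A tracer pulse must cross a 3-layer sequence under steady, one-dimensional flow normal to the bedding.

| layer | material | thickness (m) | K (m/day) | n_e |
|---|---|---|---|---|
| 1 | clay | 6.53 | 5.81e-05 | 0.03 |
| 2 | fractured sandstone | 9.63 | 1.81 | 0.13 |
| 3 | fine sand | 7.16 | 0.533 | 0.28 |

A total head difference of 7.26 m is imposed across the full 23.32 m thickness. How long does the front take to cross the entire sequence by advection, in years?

With flow normal to the layers, continuity requires the same specific discharge q through every layer.
Σ(b_i/K_i) = 6.53/5.81e-05 + 9.63/1.81 + 7.16/0.533 = 1.124e+05 d.
q = Δh / Σ(b_i/K_i) = 7.26 / 1.124e+05 = 6.458e-05 m/day.
In each layer the seepage velocity is v_i = q/n_i, so the layer transit time is t_i = b_i·n_i / q:
  layer 1 (clay): t_1 = 6.53 × 0.03 / 6.458e-05 = 3033 d
  layer 2 (fractured sandstone): t_2 = 9.63 × 0.13 / 6.458e-05 = 19384 d
  layer 3 (fine sand): t_3 = 7.16 × 0.28 / 6.458e-05 = 31042 d
Total t = Σ t_i = 53459 days = 146.4 years.

146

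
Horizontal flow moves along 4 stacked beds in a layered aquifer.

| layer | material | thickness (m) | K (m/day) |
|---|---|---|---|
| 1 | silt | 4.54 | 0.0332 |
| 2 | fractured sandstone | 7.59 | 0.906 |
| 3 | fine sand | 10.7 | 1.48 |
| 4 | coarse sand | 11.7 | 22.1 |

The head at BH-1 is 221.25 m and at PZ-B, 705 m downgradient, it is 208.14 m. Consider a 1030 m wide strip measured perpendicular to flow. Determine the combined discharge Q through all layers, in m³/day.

Flow is parallel to layering, so each bed carries its own Darcy discharge and the transmissivities add.
Σ(K_i·b_i) = 0.0332×4.54 + 0.906×7.59 + 1.48×10.7 + 22.1×11.7 = 281.4 m²/day.
Hydraulic gradient i = (221.25 − 208.14) / 705 = 13.11 / 705 = 0.01860.
Q = Σ(K_i·b_i) · W · i = 281.4 × 1030 × 0.01860 = 5390 m³/day.

5390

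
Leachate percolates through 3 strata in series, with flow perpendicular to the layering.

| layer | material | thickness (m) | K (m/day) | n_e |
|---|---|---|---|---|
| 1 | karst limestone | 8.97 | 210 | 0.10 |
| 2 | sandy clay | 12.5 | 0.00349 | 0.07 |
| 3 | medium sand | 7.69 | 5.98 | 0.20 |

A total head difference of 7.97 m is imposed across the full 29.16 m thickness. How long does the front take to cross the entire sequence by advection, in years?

With flow normal to the layers, continuity requires the same specific discharge q through every layer.
Σ(b_i/K_i) = 8.97/210 + 12.5/0.00349 + 7.69/5.98 = 3583 d.
q = Δh / Σ(b_i/K_i) = 7.97 / 3583 = 0.002224 m/day.
In each layer the seepage velocity is v_i = q/n_i, so the layer transit time is t_i = b_i·n_i / q:
  layer 1 (karst limestone): t_1 = 8.97 × 0.10 / 0.002224 = 403.3 d
  layer 2 (sandy clay): t_2 = 12.5 × 0.07 / 0.002224 = 393.4 d
  layer 3 (medium sand): t_3 = 7.69 × 0.20 / 0.002224 = 691.4 d
Total t = Σ t_i = 1488 days = 4.074 years.

4.07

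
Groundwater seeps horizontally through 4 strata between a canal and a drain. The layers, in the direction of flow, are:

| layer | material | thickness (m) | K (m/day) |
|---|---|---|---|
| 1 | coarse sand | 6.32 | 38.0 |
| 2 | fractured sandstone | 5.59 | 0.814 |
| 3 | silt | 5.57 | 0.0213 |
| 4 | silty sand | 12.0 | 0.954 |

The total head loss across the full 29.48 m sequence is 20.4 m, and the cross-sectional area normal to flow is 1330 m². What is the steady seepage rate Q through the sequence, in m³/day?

96.5

Flow is perpendicular to layering, so the layers act in series and the equivalent K is the thickness-weighted harmonic mean.
Total thickness L = 6.32 + 5.59 + 5.57 + 12.0 = 29.48 m.
Σ(b_i/K_i) = 6.32/38.0 + 5.59/0.814 + 5.57/0.0213 + 12.0/0.954 = 281.1 d.
K_eq = L / Σ(b_i/K_i) = 29.48 / 281.1 = 0.1049 m/day.
Q = K_eq · A · (Δh/L) = 0.1049 × 1330 × (20.4/29.48) = 96.52 m³/day.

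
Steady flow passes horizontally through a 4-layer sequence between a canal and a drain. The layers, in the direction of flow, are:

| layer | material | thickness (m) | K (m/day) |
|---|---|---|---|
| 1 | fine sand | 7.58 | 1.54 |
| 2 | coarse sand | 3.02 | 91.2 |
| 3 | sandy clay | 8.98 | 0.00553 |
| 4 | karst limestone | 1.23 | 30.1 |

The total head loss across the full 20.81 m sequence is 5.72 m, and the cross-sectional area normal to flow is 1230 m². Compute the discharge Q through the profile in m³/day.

Flow is perpendicular to layering, so the layers act in series and the equivalent K is the thickness-weighted harmonic mean.
Total thickness L = 7.58 + 3.02 + 8.98 + 1.23 = 20.81 m.
Σ(b_i/K_i) = 7.58/1.54 + 3.02/91.2 + 8.98/0.00553 + 1.23/30.1 = 1629 d.
K_eq = L / Σ(b_i/K_i) = 20.81 / 1629 = 0.01278 m/day.
Q = K_eq · A · (Δh/L) = 0.01278 × 1230 × (5.72/20.81) = 4.319 m³/day.

4.32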